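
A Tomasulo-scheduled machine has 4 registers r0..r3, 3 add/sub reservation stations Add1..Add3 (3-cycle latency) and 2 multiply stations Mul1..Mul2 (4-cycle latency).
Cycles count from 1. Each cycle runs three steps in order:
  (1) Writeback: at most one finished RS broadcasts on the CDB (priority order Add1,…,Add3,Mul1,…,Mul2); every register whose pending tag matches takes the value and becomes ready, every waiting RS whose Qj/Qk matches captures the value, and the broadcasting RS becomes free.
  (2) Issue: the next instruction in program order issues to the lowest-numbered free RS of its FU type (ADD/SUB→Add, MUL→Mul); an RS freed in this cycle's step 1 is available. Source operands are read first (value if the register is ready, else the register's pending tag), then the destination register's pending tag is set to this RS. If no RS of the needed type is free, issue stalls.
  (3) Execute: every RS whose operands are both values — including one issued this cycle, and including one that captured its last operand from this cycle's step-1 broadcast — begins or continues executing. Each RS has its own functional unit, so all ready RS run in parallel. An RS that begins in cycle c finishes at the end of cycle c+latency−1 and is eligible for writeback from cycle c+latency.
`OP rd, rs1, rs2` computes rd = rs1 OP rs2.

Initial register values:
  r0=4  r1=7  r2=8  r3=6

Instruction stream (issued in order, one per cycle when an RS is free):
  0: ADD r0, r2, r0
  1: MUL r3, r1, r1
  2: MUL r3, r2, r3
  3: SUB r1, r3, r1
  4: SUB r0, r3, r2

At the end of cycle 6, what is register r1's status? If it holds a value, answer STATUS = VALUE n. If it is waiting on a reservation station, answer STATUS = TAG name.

STATUS = TAG Add1

c1: issue ADD r0<-Add1 | r0:Add1,r1:7,r2:8,r3:6
c2: issue MUL r3<-Mul1 | r0:Add1,r1:7,r2:8,r3:Mul1
c3: issue MUL r3<-Mul2 | r0:Add1,r1:7,r2:8,r3:Mul2
c4: CDB Add1=12; issue SUB r1<-Add1 | r0:12,r1:Add1,r2:8,r3:Mul2
c5: issue SUB r0<-Add2 | r0:Add2,r1:Add1,r2:8,r3:Mul2
c6: CDB Mul1=49 | r0:Add2,r1:Add1,r2:8,r3:Mul2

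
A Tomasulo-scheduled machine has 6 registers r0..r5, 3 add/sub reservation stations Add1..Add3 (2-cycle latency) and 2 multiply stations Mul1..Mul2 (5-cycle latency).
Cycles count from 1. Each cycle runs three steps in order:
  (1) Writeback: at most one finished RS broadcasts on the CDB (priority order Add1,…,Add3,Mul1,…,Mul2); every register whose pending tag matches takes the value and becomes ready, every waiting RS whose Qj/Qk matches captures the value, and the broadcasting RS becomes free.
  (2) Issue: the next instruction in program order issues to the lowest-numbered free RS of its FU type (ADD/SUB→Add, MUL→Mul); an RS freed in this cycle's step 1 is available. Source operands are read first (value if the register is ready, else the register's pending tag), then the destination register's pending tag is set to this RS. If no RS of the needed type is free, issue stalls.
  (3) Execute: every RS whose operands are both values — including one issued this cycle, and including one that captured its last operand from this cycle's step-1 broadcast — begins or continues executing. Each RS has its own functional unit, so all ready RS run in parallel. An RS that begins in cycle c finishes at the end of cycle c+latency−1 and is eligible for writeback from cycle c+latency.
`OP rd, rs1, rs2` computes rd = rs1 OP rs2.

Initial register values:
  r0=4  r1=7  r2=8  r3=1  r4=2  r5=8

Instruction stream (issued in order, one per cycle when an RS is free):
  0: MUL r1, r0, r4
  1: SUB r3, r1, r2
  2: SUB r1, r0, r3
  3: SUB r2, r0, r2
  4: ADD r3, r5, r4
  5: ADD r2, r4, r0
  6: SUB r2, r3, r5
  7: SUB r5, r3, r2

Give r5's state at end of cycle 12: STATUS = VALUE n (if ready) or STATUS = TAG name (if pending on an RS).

STATUS = TAG Add3

c1: issue MUL r1<-Mul1 | r0:4,r1:Mul1,r2:8,r3:1,r4:2,r5:8
c2: issue SUB r3<-Add1 | r0:4,r1:Mul1,r2:8,r3:Add1,r4:2,r5:8
c3: issue SUB r1<-Add2 | r0:4,r1:Add2,r2:8,r3:Add1,r4:2,r5:8
c4: issue SUB r2<-Add3 | r0:4,r1:Add2,r2:Add3,r3:Add1,r4:2,r5:8
c5: stall | r0:4,r1:Add2,r2:Add3,r3:Add1,r4:2,r5:8
c6: CDB Add3=-4; issue ADD r3<-Add3 | r0:4,r1:Add2,r2:-4,r3:Add3,r4:2,r5:8
c7: CDB Mul1=8; stall | r0:4,r1:Add2,r2:-4,r3:Add3,r4:2,r5:8
c8: CDB Add3=10; issue ADD r2<-Add3 | r0:4,r1:Add2,r2:Add3,r3:10,r4:2,r5:8
c9: CDB Add1=0; issue SUB r2<-Add1 | r0:4,r1:Add2,r2:Add1,r3:10,r4:2,r5:8
c10: CDB Add3=6; issue SUB r5<-Add3 | r0:4,r1:Add2,r2:Add1,r3:10,r4:2,r5:Add3
c11: CDB Add1=2 | r0:4,r1:Add2,r2:2,r3:10,r4:2,r5:Add3
c12: CDB Add2=4 | r0:4,r1:4,r2:2,r3:10,r4:2,r5:Add3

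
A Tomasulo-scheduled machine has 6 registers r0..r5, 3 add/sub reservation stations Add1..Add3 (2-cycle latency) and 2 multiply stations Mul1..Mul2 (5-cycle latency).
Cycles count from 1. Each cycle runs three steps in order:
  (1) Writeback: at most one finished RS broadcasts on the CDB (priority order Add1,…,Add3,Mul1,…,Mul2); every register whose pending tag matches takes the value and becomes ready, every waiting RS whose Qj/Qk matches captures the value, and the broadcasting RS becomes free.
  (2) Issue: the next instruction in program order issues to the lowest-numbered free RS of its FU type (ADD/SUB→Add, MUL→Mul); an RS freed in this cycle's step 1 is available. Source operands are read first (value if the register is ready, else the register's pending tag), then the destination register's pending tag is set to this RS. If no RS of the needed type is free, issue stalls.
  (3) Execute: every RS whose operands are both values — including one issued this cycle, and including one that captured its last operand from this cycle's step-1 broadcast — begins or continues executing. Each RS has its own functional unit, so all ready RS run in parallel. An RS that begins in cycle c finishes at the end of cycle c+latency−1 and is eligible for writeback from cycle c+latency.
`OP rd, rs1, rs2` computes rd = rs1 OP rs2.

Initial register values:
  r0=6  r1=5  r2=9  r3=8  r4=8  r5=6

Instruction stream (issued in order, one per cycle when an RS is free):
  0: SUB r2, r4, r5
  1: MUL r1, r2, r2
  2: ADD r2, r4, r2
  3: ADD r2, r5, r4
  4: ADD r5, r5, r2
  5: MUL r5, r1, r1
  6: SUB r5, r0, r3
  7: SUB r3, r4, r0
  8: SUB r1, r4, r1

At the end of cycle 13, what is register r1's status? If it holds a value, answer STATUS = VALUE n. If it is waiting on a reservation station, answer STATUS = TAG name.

c1: issue SUB r2<-Add1 | r0:6,r1:5,r2:Add1,r3:8,r4:8,r5:6
c2: issue MUL r1<-Mul1 | r0:6,r1:Mul1,r2:Add1,r3:8,r4:8,r5:6
c3: CDB Add1=2; issue ADD r2<-Add1 | r0:6,r1:Mul1,r2:Add1,r3:8,r4:8,r5:6
c4: issue ADD r2<-Add2 | r0:6,r1:Mul1,r2:Add2,r3:8,r4:8,r5:6
c5: CDB Add1=10; issue ADD r5<-Add1 | r0:6,r1:Mul1,r2:Add2,r3:8,r4:8,r5:Add1
c6: CDB Add2=14; issue MUL r5<-Mul2 | r0:6,r1:Mul1,r2:14,r3:8,r4:8,r5:Mul2
c7: issue SUB r5<-Add2 | r0:6,r1:Mul1,r2:14,r3:8,r4:8,r5:Add2
c8: CDB Add1=20; issue SUB r3<-Add1 | r0:6,r1:Mul1,r2:14,r3:Add1,r4:8,r5:Add2
c9: CDB Add2=-2; issue SUB r1<-Add2 | r0:6,r1:Add2,r2:14,r3:Add1,r4:8,r5:-2
c10: CDB Add1=2 | r0:6,r1:Add2,r2:14,r3:2,r4:8,r5:-2
c11: CDB Mul1=4 | r0:6,r1:Add2,r2:14,r3:2,r4:8,r5:-2
c12: - | r0:6,r1:Add2,r2:14,r3:2,r4:8,r5:-2
c13: CDB Add2=4 | r0:6,r1:4,r2:14,r3:2,r4:8,r5:-2

STATUS = VALUE 4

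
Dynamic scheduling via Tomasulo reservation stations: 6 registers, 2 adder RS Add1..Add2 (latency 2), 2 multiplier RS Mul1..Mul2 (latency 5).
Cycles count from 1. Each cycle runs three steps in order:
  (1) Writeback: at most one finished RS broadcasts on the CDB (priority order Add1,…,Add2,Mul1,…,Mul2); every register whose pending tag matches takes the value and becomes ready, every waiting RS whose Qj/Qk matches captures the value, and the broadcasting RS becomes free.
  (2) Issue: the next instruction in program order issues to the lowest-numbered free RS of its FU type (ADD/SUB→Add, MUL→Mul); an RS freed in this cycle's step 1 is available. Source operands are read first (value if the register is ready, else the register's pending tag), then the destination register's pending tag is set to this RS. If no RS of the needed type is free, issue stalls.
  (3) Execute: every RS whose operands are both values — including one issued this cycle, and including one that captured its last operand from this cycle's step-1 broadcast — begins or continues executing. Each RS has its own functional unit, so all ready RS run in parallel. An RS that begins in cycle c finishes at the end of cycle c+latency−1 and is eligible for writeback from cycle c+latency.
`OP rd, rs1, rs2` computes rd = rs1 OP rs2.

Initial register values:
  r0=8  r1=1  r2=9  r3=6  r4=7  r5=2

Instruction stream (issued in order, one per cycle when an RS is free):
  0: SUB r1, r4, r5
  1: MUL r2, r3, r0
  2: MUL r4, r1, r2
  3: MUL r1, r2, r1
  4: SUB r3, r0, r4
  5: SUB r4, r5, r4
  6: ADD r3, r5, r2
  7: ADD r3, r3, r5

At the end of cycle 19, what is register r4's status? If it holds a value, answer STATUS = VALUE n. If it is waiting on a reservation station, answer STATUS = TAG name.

STATUS = VALUE -238

cycle 1: issue SUB r1<-Add1 // r0:8,r1:Add1,r2:9,r3:6,r4:7,r5:2
cycle 2: issue MUL r2<-Mul1 // r0:8,r1:Add1,r2:Mul1,r3:6,r4:7,r5:2
cycle 3: CDB Add1=5; issue MUL r4<-Mul2 // r0:8,r1:5,r2:Mul1,r3:6,r4:Mul2,r5:2
cycle 4: stall // r0:8,r1:5,r2:Mul1,r3:6,r4:Mul2,r5:2
cycle 5: stall // r0:8,r1:5,r2:Mul1,r3:6,r4:Mul2,r5:2
cycle 6: stall // r0:8,r1:5,r2:Mul1,r3:6,r4:Mul2,r5:2
cycle 7: CDB Mul1=48; issue MUL r1<-Mul1 // r0:8,r1:Mul1,r2:48,r3:6,r4:Mul2,r5:2
cycle 8: issue SUB r3<-Add1 // r0:8,r1:Mul1,r2:48,r3:Add1,r4:Mul2,r5:2
cycle 9: issue SUB r4<-Add2 // r0:8,r1:Mul1,r2:48,r3:Add1,r4:Add2,r5:2
cycle 10: stall // r0:8,r1:Mul1,r2:48,r3:Add1,r4:Add2,r5:2
cycle 11: stall // r0:8,r1:Mul1,r2:48,r3:Add1,r4:Add2,r5:2
cycle 12: CDB Mul1=240; stall // r0:8,r1:240,r2:48,r3:Add1,r4:Add2,r5:2
cycle 13: CDB Mul2=240; stall // r0:8,r1:240,r2:48,r3:Add1,r4:Add2,r5:2
cycle 14: stall // r0:8,r1:240,r2:48,r3:Add1,r4:Add2,r5:2
cycle 15: CDB Add1=-232; issue ADD r3<-Add1 // r0:8,r1:240,r2:48,r3:Add1,r4:Add2,r5:2
cycle 16: CDB Add2=-238; issue ADD r3<-Add2 // r0:8,r1:240,r2:48,r3:Add2,r4:-238,r5:2
cycle 17: CDB Add1=50 // r0:8,r1:240,r2:48,r3:Add2,r4:-238,r5:2
cycle 18: - // r0:8,r1:240,r2:48,r3:Add2,r4:-238,r5:2
cycle 19: CDB Add2=52 // r0:8,r1:240,r2:48,r3:52,r4:-238,r5:2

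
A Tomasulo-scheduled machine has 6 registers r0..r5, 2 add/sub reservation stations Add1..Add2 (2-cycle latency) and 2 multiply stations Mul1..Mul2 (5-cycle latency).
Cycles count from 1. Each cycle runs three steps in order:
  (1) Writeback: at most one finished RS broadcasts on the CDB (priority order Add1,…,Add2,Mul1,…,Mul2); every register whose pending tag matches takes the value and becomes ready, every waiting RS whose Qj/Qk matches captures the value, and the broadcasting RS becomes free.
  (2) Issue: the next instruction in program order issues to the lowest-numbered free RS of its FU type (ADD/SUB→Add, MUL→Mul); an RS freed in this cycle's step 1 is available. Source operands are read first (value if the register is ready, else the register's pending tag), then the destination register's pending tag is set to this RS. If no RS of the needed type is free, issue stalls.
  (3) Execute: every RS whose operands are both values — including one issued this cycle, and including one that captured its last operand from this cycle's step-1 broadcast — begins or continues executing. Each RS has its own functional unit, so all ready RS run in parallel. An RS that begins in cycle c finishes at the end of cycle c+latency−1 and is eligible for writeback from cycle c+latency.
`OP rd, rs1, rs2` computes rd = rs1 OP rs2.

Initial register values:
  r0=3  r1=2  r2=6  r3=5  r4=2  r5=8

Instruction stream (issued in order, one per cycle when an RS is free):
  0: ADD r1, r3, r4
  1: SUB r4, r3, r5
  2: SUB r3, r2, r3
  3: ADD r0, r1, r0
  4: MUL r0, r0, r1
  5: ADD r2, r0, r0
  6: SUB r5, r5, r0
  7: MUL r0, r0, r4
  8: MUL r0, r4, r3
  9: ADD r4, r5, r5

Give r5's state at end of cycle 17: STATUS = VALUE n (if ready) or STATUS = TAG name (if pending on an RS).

  c1: issue ADD r1<-Add1  regs: r0:3,r1:Add1,r2:6,r3:5,r4:2,r5:8
  c2: issue SUB r4<-Add2  regs: r0:3,r1:Add1,r2:6,r3:5,r4:Add2,r5:8
  c3: CDB Add1=7; issue SUB r3<-Add1  regs: r0:3,r1:7,r2:6,r3:Add1,r4:Add2,r5:8
  c4: CDB Add2=-3; issue ADD r0<-Add2  regs: r0:Add2,r1:7,r2:6,r3:Add1,r4:-3,r5:8
  c5: CDB Add1=1; issue MUL r0<-Mul1  regs: r0:Mul1,r1:7,r2:6,r3:1,r4:-3,r5:8
  c6: CDB Add2=10; issue ADD r2<-Add1  regs: r0:Mul1,r1:7,r2:Add1,r3:1,r4:-3,r5:8
  c7: issue SUB r5<-Add2  regs: r0:Mul1,r1:7,r2:Add1,r3:1,r4:-3,r5:Add2
  c8: issue MUL r0<-Mul2  regs: r0:Mul2,r1:7,r2:Add1,r3:1,r4:-3,r5:Add2
  c9: stall  regs: r0:Mul2,r1:7,r2:Add1,r3:1,r4:-3,r5:Add2
  c10: stall  regs: r0:Mul2,r1:7,r2:Add1,r3:1,r4:-3,r5:Add2
  c11: CDB Mul1=70; issue MUL r0<-Mul1  regs: r0:Mul1,r1:7,r2:Add1,r3:1,r4:-3,r5:Add2
  c12: stall  regs: r0:Mul1,r1:7,r2:Add1,r3:1,r4:-3,r5:Add2
  c13: CDB Add1=140; issue ADD r4<-Add1  regs: r0:Mul1,r1:7,r2:140,r3:1,r4:Add1,r5:Add2
  c14: CDB Add2=-62  regs: r0:Mul1,r1:7,r2:140,r3:1,r4:Add1,r5:-62
  c15: -  regs: r0:Mul1,r1:7,r2:140,r3:1,r4:Add1,r5:-62
  c16: CDB Add1=-124  regs: r0:Mul1,r1:7,r2:140,r3:1,r4:-124,r5:-62
  c17: CDB Mul1=-3  regs: r0:-3,r1:7,r2:140,r3:1,r4:-124,r5:-62

STATUS = VALUE -62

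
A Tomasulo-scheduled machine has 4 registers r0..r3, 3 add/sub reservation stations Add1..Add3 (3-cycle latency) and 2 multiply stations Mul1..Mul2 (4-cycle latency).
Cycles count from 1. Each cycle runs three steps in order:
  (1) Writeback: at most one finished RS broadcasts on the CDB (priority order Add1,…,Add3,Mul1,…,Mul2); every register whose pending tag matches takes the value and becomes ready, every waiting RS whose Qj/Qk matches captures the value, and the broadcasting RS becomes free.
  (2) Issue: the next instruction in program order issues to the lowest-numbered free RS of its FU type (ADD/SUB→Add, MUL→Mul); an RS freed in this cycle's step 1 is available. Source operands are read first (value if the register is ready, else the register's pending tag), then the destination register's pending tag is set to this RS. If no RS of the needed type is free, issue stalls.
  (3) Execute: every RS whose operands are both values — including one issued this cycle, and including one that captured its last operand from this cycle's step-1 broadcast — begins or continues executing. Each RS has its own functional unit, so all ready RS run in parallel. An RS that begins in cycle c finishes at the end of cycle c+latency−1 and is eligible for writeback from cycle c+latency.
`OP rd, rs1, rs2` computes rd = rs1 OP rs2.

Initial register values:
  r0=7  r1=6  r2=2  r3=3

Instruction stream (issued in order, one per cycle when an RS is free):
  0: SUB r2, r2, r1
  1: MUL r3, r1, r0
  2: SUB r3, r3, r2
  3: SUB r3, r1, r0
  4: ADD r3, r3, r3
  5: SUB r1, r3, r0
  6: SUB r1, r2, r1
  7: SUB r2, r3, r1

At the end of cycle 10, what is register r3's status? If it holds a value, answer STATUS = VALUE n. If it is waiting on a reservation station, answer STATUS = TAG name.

c1: issue SUB r2<-Add1 | r0:7,r1:6,r2:Add1,r3:3
c2: issue MUL r3<-Mul1 | r0:7,r1:6,r2:Add1,r3:Mul1
c3: issue SUB r3<-Add2 | r0:7,r1:6,r2:Add1,r3:Add2
c4: CDB Add1=-4; issue SUB r3<-Add1 | r0:7,r1:6,r2:-4,r3:Add1
c5: issue ADD r3<-Add3 | r0:7,r1:6,r2:-4,r3:Add3
c6: CDB Mul1=42; stall | r0:7,r1:6,r2:-4,r3:Add3
c7: CDB Add1=-1; issue SUB r1<-Add1 | r0:7,r1:Add1,r2:-4,r3:Add3
c8: stall | r0:7,r1:Add1,r2:-4,r3:Add3
c9: CDB Add2=46; issue SUB r1<-Add2 | r0:7,r1:Add2,r2:-4,r3:Add3
c10: CDB Add3=-2; issue SUB r2<-Add3 | r0:7,r1:Add2,r2:Add3,r3:-2

STATUS = VALUE -2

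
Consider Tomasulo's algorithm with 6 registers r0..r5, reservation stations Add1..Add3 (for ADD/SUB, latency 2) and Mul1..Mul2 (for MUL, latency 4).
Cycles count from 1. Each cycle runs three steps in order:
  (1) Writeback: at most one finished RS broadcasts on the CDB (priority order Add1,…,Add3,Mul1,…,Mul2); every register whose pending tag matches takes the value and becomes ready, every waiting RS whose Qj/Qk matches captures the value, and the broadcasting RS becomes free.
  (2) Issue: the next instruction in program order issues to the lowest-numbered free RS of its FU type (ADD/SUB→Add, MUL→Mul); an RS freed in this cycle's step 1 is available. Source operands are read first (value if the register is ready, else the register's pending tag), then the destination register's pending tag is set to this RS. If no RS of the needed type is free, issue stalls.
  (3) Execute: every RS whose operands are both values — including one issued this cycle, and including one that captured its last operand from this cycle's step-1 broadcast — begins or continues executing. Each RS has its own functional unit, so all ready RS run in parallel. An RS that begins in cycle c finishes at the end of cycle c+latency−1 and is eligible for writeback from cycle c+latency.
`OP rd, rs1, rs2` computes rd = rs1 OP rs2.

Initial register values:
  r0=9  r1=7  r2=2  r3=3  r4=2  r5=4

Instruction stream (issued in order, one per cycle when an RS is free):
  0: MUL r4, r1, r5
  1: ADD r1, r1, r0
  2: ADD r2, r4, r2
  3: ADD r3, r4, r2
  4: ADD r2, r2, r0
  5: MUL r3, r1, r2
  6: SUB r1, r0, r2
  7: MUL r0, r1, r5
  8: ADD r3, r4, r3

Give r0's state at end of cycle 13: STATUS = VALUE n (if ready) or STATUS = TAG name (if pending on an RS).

STATUS = TAG Mul2

c1: issue MUL r4<-Mul1 | r0:9,r1:7,r2:2,r3:3,r4:Mul1,r5:4
c2: issue ADD r1<-Add1 | r0:9,r1:Add1,r2:2,r3:3,r4:Mul1,r5:4
c3: issue ADD r2<-Add2 | r0:9,r1:Add1,r2:Add2,r3:3,r4:Mul1,r5:4
c4: CDB Add1=16; issue ADD r3<-Add1 | r0:9,r1:16,r2:Add2,r3:Add1,r4:Mul1,r5:4
c5: CDB Mul1=28; issue ADD r2<-Add3 | r0:9,r1:16,r2:Add3,r3:Add1,r4:28,r5:4
c6: issue MUL r3<-Mul1 | r0:9,r1:16,r2:Add3,r3:Mul1,r4:28,r5:4
c7: CDB Add2=30; issue SUB r1<-Add2 | r0:9,r1:Add2,r2:Add3,r3:Mul1,r4:28,r5:4
c8: issue MUL r0<-Mul2 | r0:Mul2,r1:Add2,r2:Add3,r3:Mul1,r4:28,r5:4
c9: CDB Add1=58; issue ADD r3<-Add1 | r0:Mul2,r1:Add2,r2:Add3,r3:Add1,r4:28,r5:4
c10: CDB Add3=39 | r0:Mul2,r1:Add2,r2:39,r3:Add1,r4:28,r5:4
c11: - | r0:Mul2,r1:Add2,r2:39,r3:Add1,r4:28,r5:4
c12: CDB Add2=-30 | r0:Mul2,r1:-30,r2:39,r3:Add1,r4:28,r5:4
c13: - | r0:Mul2,r1:-30,r2:39,r3:Add1,r4:28,r5:4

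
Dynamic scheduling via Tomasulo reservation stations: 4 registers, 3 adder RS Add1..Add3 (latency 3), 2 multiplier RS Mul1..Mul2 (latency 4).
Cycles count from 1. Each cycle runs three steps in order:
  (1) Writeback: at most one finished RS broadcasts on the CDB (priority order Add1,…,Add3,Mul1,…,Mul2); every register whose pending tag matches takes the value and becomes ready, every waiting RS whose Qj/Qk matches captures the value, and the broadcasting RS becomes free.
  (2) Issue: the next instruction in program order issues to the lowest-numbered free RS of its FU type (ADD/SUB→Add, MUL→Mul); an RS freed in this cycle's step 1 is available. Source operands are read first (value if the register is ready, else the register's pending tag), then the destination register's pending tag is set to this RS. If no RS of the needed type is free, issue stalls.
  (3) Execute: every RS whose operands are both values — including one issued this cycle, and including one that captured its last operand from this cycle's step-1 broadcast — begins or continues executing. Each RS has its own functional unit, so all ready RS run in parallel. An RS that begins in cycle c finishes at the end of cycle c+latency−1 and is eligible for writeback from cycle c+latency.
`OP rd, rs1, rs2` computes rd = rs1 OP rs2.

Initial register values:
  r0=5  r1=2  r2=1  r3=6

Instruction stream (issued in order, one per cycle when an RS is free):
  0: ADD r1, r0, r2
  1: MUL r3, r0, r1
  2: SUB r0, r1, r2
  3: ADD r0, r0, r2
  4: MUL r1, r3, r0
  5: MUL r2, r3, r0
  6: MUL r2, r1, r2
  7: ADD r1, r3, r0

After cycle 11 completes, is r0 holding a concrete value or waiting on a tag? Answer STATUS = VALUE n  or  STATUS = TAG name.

STATUS = VALUE 6

  c1: issue ADD r1<-Add1  regs: r0:5,r1:Add1,r2:1,r3:6
  c2: issue MUL r3<-Mul1  regs: r0:5,r1:Add1,r2:1,r3:Mul1
  c3: issue SUB r0<-Add2  regs: r0:Add2,r1:Add1,r2:1,r3:Mul1
  c4: CDB Add1=6; issue ADD r0<-Add1  regs: r0:Add1,r1:6,r2:1,r3:Mul1
  c5: issue MUL r1<-Mul2  regs: r0:Add1,r1:Mul2,r2:1,r3:Mul1
  c6: stall  regs: r0:Add1,r1:Mul2,r2:1,r3:Mul1
  c7: CDB Add2=5; stall  regs: r0:Add1,r1:Mul2,r2:1,r3:Mul1
  c8: CDB Mul1=30; issue MUL r2<-Mul1  regs: r0:Add1,r1:Mul2,r2:Mul1,r3:30
  c9: stall  regs: r0:Add1,r1:Mul2,r2:Mul1,r3:30
  c10: CDB Add1=6; stall  regs: r0:6,r1:Mul2,r2:Mul1,r3:30
  c11: stall  regs: r0:6,r1:Mul2,r2:Mul1,r3:30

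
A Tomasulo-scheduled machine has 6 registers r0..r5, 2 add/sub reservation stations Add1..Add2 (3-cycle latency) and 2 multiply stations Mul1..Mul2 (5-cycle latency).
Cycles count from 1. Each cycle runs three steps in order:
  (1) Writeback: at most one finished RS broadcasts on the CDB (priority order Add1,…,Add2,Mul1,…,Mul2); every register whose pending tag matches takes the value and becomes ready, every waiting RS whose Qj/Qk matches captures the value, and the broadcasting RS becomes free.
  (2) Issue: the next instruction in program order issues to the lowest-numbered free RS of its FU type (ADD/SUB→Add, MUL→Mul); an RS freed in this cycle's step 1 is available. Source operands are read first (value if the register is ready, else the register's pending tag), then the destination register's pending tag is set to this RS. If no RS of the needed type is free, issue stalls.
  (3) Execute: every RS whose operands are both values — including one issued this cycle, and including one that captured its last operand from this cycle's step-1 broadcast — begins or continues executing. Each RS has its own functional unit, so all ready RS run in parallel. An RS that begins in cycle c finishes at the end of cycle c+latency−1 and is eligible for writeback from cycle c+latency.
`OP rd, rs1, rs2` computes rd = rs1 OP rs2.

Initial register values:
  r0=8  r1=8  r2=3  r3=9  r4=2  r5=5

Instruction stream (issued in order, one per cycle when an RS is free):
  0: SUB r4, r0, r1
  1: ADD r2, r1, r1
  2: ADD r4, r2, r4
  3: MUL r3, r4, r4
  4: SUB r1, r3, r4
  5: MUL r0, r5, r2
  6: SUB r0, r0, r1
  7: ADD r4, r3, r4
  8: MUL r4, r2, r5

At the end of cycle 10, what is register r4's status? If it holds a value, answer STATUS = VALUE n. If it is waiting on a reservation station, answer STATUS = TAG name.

c1: issue SUB r4<-Add1 | r0:8,r1:8,r2:3,r3:9,r4:Add1,r5:5
c2: issue ADD r2<-Add2 | r0:8,r1:8,r2:Add2,r3:9,r4:Add1,r5:5
c3: stall | r0:8,r1:8,r2:Add2,r3:9,r4:Add1,r5:5
c4: CDB Add1=0; issue ADD r4<-Add1 | r0:8,r1:8,r2:Add2,r3:9,r4:Add1,r5:5
c5: CDB Add2=16; issue MUL r3<-Mul1 | r0:8,r1:8,r2:16,r3:Mul1,r4:Add1,r5:5
c6: issue SUB r1<-Add2 | r0:8,r1:Add2,r2:16,r3:Mul1,r4:Add1,r5:5
c7: issue MUL r0<-Mul2 | r0:Mul2,r1:Add2,r2:16,r3:Mul1,r4:Add1,r5:5
c8: CDB Add1=16; issue SUB r0<-Add1 | r0:Add1,r1:Add2,r2:16,r3:Mul1,r4:16,r5:5
c9: stall | r0:Add1,r1:Add2,r2:16,r3:Mul1,r4:16,r5:5
c10: stall | r0:Add1,r1:Add2,r2:16,r3:Mul1,r4:16,r5:5

STATUS = VALUE 16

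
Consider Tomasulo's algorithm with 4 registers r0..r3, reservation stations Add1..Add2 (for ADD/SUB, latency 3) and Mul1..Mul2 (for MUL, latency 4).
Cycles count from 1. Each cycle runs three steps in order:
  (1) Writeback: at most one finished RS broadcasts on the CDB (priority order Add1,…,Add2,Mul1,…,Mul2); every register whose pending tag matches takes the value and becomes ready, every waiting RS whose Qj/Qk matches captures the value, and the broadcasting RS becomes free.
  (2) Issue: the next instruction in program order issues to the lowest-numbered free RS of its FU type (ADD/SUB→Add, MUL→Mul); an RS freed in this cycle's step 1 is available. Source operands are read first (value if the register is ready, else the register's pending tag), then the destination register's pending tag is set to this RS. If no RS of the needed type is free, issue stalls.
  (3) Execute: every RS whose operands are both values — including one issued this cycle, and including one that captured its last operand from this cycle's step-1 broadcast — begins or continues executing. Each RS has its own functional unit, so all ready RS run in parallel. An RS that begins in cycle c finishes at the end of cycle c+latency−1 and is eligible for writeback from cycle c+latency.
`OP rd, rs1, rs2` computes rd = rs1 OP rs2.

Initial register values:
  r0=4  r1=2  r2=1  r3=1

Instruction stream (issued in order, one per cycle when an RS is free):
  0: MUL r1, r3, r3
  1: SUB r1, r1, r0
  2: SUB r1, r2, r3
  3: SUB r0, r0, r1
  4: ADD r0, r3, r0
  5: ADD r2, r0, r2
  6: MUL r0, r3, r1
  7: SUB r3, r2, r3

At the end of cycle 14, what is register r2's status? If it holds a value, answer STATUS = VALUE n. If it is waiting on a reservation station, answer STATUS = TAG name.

cycle 1: issue MUL r1<-Mul1 // r0:4,r1:Mul1,r2:1,r3:1
cycle 2: issue SUB r1<-Add1 // r0:4,r1:Add1,r2:1,r3:1
cycle 3: issue SUB r1<-Add2 // r0:4,r1:Add2,r2:1,r3:1
cycle 4: stall // r0:4,r1:Add2,r2:1,r3:1
cycle 5: CDB Mul1=1; stall // r0:4,r1:Add2,r2:1,r3:1
cycle 6: CDB Add2=0; issue SUB r0<-Add2 // r0:Add2,r1:0,r2:1,r3:1
cycle 7: stall // r0:Add2,r1:0,r2:1,r3:1
cycle 8: CDB Add1=-3; issue ADD r0<-Add1 // r0:Add1,r1:0,r2:1,r3:1
cycle 9: CDB Add2=4; issue ADD r2<-Add2 // r0:Add1,r1:0,r2:Add2,r3:1
cycle 10: issue MUL r0<-Mul1 // r0:Mul1,r1:0,r2:Add2,r3:1
cycle 11: stall // r0:Mul1,r1:0,r2:Add2,r3:1
cycle 12: CDB Add1=5; issue SUB r3<-Add1 // r0:Mul1,r1:0,r2:Add2,r3:Add1
cycle 13: - // r0:Mul1,r1:0,r2:Add2,r3:Add1
cycle 14: CDB Mul1=0 // r0:0,r1:0,r2:Add2,r3:Add1

STATUS = TAG Add2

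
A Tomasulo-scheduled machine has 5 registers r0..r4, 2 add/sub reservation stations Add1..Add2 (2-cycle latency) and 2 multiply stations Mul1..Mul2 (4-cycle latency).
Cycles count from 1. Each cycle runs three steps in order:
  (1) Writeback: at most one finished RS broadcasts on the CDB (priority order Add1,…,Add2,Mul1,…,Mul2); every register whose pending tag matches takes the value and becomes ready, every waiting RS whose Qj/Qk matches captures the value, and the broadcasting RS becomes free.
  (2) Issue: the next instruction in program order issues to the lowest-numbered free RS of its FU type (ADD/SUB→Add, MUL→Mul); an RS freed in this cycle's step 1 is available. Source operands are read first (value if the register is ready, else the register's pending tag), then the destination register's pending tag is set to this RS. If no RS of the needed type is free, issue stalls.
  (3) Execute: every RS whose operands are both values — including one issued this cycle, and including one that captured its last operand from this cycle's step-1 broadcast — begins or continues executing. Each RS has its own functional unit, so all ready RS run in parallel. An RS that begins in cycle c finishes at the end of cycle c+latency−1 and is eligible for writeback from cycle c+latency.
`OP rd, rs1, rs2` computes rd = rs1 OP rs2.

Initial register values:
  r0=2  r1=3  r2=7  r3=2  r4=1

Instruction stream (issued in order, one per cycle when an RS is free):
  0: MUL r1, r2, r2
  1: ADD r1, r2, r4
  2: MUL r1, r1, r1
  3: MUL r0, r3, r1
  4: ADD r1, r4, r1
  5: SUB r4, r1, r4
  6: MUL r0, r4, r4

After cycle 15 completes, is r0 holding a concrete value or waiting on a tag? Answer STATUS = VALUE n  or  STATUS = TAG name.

  c1: issue MUL r1<-Mul1  regs: r0:2,r1:Mul1,r2:7,r3:2,r4:1
  c2: issue ADD r1<-Add1  regs: r0:2,r1:Add1,r2:7,r3:2,r4:1
  c3: issue MUL r1<-Mul2  regs: r0:2,r1:Mul2,r2:7,r3:2,r4:1
  c4: CDB Add1=8; stall  regs: r0:2,r1:Mul2,r2:7,r3:2,r4:1
  c5: CDB Mul1=49; issue MUL r0<-Mul1  regs: r0:Mul1,r1:Mul2,r2:7,r3:2,r4:1
  c6: issue ADD r1<-Add1  regs: r0:Mul1,r1:Add1,r2:7,r3:2,r4:1
  c7: issue SUB r4<-Add2  regs: r0:Mul1,r1:Add1,r2:7,r3:2,r4:Add2
  c8: CDB Mul2=64; issue MUL r0<-Mul2  regs: r0:Mul2,r1:Add1,r2:7,r3:2,r4:Add2
  c9: -  regs: r0:Mul2,r1:Add1,r2:7,r3:2,r4:Add2
  c10: CDB Add1=65  regs: r0:Mul2,r1:65,r2:7,r3:2,r4:Add2
  c11: -  regs: r0:Mul2,r1:65,r2:7,r3:2,r4:Add2
  c12: CDB Add2=64  regs: r0:Mul2,r1:65,r2:7,r3:2,r4:64
  c13: CDB Mul1=128  regs: r0:Mul2,r1:65,r2:7,r3:2,r4:64
  c14: -  regs: r0:Mul2,r1:65,r2:7,r3:2,r4:64
  c15: -  regs: r0:Mul2,r1:65,r2:7,r3:2,r4:64

STATUS = TAG Mul2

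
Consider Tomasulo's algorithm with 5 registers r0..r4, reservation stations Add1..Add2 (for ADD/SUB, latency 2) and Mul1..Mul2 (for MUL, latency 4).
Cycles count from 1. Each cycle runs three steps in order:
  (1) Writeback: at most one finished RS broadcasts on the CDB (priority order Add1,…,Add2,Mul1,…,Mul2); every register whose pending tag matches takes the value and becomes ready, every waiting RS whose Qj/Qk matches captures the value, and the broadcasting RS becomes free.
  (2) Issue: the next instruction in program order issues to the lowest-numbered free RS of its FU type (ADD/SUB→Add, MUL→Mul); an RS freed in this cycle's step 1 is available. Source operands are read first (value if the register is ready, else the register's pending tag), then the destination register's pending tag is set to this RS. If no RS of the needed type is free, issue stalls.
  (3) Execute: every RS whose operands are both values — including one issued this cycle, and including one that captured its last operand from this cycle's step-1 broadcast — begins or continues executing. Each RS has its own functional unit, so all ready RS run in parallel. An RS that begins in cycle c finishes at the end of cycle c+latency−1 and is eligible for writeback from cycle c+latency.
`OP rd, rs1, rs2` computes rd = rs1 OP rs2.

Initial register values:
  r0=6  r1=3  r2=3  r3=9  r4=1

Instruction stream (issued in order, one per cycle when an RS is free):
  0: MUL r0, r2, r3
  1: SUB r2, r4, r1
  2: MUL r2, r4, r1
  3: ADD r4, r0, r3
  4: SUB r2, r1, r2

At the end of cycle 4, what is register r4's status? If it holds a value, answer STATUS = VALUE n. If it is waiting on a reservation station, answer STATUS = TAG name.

STATUS = TAG Add1

  c1: issue MUL r0<-Mul1  regs: r0:Mul1,r1:3,r2:3,r3:9,r4:1
  c2: issue SUB r2<-Add1  regs: r0:Mul1,r1:3,r2:Add1,r3:9,r4:1
  c3: issue MUL r2<-Mul2  regs: r0:Mul1,r1:3,r2:Mul2,r3:9,r4:1
  c4: CDB Add1=-2; issue ADD r4<-Add1  regs: r0:Mul1,r1:3,r2:Mul2,r3:9,r4:Add1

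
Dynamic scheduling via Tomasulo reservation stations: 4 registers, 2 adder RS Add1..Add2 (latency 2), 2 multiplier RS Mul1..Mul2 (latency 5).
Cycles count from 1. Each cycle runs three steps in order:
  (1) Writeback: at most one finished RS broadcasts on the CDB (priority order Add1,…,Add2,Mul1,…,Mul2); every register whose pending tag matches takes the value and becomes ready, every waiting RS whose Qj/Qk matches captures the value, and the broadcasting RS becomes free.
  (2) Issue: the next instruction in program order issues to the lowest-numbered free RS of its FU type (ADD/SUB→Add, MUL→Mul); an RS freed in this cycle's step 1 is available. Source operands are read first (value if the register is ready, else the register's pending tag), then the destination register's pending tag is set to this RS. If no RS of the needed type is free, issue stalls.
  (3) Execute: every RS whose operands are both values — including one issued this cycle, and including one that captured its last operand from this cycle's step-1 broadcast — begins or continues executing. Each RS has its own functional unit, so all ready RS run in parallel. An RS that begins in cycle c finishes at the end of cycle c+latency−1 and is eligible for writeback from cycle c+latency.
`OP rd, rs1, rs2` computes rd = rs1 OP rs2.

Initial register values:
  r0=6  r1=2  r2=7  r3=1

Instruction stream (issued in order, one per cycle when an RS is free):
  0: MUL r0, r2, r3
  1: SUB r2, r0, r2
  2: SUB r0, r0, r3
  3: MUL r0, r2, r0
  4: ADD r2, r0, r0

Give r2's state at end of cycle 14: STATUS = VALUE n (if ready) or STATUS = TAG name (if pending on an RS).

STATUS = TAG Add1

c1: issue MUL r0<-Mul1 | r0:Mul1,r1:2,r2:7,r3:1
c2: issue SUB r2<-Add1 | r0:Mul1,r1:2,r2:Add1,r3:1
c3: issue SUB r0<-Add2 | r0:Add2,r1:2,r2:Add1,r3:1
c4: issue MUL r0<-Mul2 | r0:Mul2,r1:2,r2:Add1,r3:1
c5: stall | r0:Mul2,r1:2,r2:Add1,r3:1
c6: CDB Mul1=7; stall | r0:Mul2,r1:2,r2:Add1,r3:1
c7: stall | r0:Mul2,r1:2,r2:Add1,r3:1
c8: CDB Add1=0; issue ADD r2<-Add1 | r0:Mul2,r1:2,r2:Add1,r3:1
c9: CDB Add2=6 | r0:Mul2,r1:2,r2:Add1,r3:1
c10: - | r0:Mul2,r1:2,r2:Add1,r3:1
c11: - | r0:Mul2,r1:2,r2:Add1,r3:1
c12: - | r0:Mul2,r1:2,r2:Add1,r3:1
c13: - | r0:Mul2,r1:2,r2:Add1,r3:1
c14: CDB Mul2=0 | r0:0,r1:2,r2:Add1,r3:1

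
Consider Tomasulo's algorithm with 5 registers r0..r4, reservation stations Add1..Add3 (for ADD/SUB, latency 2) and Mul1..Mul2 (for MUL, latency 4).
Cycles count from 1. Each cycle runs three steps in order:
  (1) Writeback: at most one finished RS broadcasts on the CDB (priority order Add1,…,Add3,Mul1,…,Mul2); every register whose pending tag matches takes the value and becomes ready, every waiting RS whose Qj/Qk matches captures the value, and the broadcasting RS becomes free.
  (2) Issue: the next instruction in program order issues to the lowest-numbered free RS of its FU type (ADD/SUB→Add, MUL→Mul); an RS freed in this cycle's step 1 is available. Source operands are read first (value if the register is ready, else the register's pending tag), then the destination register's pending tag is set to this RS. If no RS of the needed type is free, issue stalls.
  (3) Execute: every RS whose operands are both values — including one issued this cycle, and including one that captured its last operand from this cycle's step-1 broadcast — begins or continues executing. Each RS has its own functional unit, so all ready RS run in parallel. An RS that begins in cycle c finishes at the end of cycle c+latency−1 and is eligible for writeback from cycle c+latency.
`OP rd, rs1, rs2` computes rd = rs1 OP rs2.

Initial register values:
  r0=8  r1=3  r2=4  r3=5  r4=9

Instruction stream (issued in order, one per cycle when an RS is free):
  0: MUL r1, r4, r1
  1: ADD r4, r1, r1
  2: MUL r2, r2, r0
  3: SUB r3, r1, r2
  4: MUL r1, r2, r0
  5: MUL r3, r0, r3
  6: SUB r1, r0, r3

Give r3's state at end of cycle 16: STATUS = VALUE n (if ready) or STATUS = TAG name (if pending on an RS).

STATUS = VALUE -40

  c1: issue MUL r1<-Mul1  regs: r0:8,r1:Mul1,r2:4,r3:5,r4:9
  c2: issue ADD r4<-Add1  regs: r0:8,r1:Mul1,r2:4,r3:5,r4:Add1
  c3: issue MUL r2<-Mul2  regs: r0:8,r1:Mul1,r2:Mul2,r3:5,r4:Add1
  c4: issue SUB r3<-Add2  regs: r0:8,r1:Mul1,r2:Mul2,r3:Add2,r4:Add1
  c5: CDB Mul1=27; issue MUL r1<-Mul1  regs: r0:8,r1:Mul1,r2:Mul2,r3:Add2,r4:Add1
  c6: stall  regs: r0:8,r1:Mul1,r2:Mul2,r3:Add2,r4:Add1
  c7: CDB Add1=54; stall  regs: r0:8,r1:Mul1,r2:Mul2,r3:Add2,r4:54
  c8: CDB Mul2=32; issue MUL r3<-Mul2  regs: r0:8,r1:Mul1,r2:32,r3:Mul2,r4:54
  c9: issue SUB r1<-Add1  regs: r0:8,r1:Add1,r2:32,r3:Mul2,r4:54
  c10: CDB Add2=-5  regs: r0:8,r1:Add1,r2:32,r3:Mul2,r4:54
  c11: -  regs: r0:8,r1:Add1,r2:32,r3:Mul2,r4:54
  c12: CDB Mul1=256  regs: r0:8,r1:Add1,r2:32,r3:Mul2,r4:54
  c13: -  regs: r0:8,r1:Add1,r2:32,r3:Mul2,r4:54
  c14: CDB Mul2=-40  regs: r0:8,r1:Add1,r2:32,r3:-40,r4:54
  c15: -  regs: r0:8,r1:Add1,r2:32,r3:-40,r4:54
  c16: CDB Add1=48  regs: r0:8,r1:48,r2:32,r3:-40,r4:54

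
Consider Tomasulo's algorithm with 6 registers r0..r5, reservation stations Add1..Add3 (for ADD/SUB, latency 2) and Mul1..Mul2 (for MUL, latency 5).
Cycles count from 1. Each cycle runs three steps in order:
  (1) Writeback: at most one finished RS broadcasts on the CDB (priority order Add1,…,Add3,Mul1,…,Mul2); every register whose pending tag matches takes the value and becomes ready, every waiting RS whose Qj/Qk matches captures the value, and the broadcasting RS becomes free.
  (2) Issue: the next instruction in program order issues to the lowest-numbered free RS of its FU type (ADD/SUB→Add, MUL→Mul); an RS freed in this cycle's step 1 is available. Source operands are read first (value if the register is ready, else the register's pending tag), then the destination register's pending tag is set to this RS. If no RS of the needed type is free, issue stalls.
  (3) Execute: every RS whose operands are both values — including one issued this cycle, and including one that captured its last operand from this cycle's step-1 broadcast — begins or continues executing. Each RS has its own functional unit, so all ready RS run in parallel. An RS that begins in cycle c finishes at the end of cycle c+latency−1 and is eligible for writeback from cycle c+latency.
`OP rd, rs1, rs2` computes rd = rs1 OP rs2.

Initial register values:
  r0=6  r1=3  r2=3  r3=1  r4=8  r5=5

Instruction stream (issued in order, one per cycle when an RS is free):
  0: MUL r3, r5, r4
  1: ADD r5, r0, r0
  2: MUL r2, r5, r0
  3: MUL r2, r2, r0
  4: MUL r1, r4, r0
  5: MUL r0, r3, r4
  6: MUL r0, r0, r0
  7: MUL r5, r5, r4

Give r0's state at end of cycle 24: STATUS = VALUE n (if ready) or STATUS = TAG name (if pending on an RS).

c1: issue MUL r3<-Mul1 | r0:6,r1:3,r2:3,r3:Mul1,r4:8,r5:5
c2: issue ADD r5<-Add1 | r0:6,r1:3,r2:3,r3:Mul1,r4:8,r5:Add1
c3: issue MUL r2<-Mul2 | r0:6,r1:3,r2:Mul2,r3:Mul1,r4:8,r5:Add1
c4: CDB Add1=12; stall | r0:6,r1:3,r2:Mul2,r3:Mul1,r4:8,r5:12
c5: stall | r0:6,r1:3,r2:Mul2,r3:Mul1,r4:8,r5:12
c6: CDB Mul1=40; issue MUL r2<-Mul1 | r0:6,r1:3,r2:Mul1,r3:40,r4:8,r5:12
c7: stall | r0:6,r1:3,r2:Mul1,r3:40,r4:8,r5:12
c8: stall | r0:6,r1:3,r2:Mul1,r3:40,r4:8,r5:12
c9: CDB Mul2=72; issue MUL r1<-Mul2 | r0:6,r1:Mul2,r2:Mul1,r3:40,r4:8,r5:12
c10: stall | r0:6,r1:Mul2,r2:Mul1,r3:40,r4:8,r5:12
c11: stall | r0:6,r1:Mul2,r2:Mul1,r3:40,r4:8,r5:12
c12: stall | r0:6,r1:Mul2,r2:Mul1,r3:40,r4:8,r5:12
c13: stall | r0:6,r1:Mul2,r2:Mul1,r3:40,r4:8,r5:12
c14: CDB Mul1=432; issue MUL r0<-Mul1 | r0:Mul1,r1:Mul2,r2:432,r3:40,r4:8,r5:12
c15: CDB Mul2=48; issue MUL r0<-Mul2 | r0:Mul2,r1:48,r2:432,r3:40,r4:8,r5:12
c16: stall | r0:Mul2,r1:48,r2:432,r3:40,r4:8,r5:12
c17: stall | r0:Mul2,r1:48,r2:432,r3:40,r4:8,r5:12
c18: stall | r0:Mul2,r1:48,r2:432,r3:40,r4:8,r5:12
c19: CDB Mul1=320; issue MUL r5<-Mul1 | r0:Mul2,r1:48,r2:432,r3:40,r4:8,r5:Mul1
c20: - | r0:Mul2,r1:48,r2:432,r3:40,r4:8,r5:Mul1
c21: - | r0:Mul2,r1:48,r2:432,r3:40,r4:8,r5:Mul1
c22: - | r0:Mul2,r1:48,r2:432,r3:40,r4:8,r5:Mul1
c23: - | r0:Mul2,r1:48,r2:432,r3:40,r4:8,r5:Mul1
c24: CDB Mul1=96 | r0:Mul2,r1:48,r2:432,r3:40,r4:8,r5:96

STATUS = TAG Mul2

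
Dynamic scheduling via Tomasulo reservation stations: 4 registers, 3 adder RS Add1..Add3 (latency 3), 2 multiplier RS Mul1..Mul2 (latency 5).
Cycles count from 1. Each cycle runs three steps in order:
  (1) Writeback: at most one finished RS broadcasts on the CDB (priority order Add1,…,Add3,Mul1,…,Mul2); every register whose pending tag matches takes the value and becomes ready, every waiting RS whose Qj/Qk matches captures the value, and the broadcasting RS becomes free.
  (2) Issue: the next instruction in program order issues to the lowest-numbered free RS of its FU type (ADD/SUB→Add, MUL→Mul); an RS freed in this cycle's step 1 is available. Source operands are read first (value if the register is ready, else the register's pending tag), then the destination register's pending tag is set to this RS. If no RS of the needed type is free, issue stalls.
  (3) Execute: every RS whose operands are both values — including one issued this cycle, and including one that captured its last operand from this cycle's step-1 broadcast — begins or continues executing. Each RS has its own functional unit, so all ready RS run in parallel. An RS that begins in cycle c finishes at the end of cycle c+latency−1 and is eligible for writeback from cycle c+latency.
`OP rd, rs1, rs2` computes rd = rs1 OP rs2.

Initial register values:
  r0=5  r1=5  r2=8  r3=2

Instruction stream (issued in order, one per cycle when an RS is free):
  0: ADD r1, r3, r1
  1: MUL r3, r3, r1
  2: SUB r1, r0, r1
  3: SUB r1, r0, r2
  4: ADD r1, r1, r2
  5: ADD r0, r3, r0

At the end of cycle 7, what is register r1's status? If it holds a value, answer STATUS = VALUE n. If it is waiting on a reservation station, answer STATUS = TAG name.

  c1: issue ADD r1<-Add1  regs: r0:5,r1:Add1,r2:8,r3:2
  c2: issue MUL r3<-Mul1  regs: r0:5,r1:Add1,r2:8,r3:Mul1
  c3: issue SUB r1<-Add2  regs: r0:5,r1:Add2,r2:8,r3:Mul1
  c4: CDB Add1=7; issue SUB r1<-Add1  regs: r0:5,r1:Add1,r2:8,r3:Mul1
  c5: issue ADD r1<-Add3  regs: r0:5,r1:Add3,r2:8,r3:Mul1
  c6: stall  regs: r0:5,r1:Add3,r2:8,r3:Mul1
  c7: CDB Add1=-3; issue ADD r0<-Add1  regs: r0:Add1,r1:Add3,r2:8,r3:Mul1

STATUS = TAG Add3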